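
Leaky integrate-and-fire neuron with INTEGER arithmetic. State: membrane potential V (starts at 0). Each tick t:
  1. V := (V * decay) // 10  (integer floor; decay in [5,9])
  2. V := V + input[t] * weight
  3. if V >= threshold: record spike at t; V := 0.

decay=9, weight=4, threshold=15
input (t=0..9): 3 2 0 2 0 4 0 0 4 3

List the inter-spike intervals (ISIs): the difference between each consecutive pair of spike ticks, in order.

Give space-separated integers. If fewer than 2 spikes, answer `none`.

t=0: input=3 -> V=12
t=1: input=2 -> V=0 FIRE
t=2: input=0 -> V=0
t=3: input=2 -> V=8
t=4: input=0 -> V=7
t=5: input=4 -> V=0 FIRE
t=6: input=0 -> V=0
t=7: input=0 -> V=0
t=8: input=4 -> V=0 FIRE
t=9: input=3 -> V=12

Answer: 4 3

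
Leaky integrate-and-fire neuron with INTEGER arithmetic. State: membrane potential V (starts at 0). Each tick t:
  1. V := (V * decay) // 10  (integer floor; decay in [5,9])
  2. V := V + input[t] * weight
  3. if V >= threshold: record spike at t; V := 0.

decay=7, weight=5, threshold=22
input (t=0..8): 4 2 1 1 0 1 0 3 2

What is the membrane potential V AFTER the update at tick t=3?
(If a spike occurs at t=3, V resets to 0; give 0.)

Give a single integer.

Answer: 8

Derivation:
t=0: input=4 -> V=20
t=1: input=2 -> V=0 FIRE
t=2: input=1 -> V=5
t=3: input=1 -> V=8
t=4: input=0 -> V=5
t=5: input=1 -> V=8
t=6: input=0 -> V=5
t=7: input=3 -> V=18
t=8: input=2 -> V=0 FIRE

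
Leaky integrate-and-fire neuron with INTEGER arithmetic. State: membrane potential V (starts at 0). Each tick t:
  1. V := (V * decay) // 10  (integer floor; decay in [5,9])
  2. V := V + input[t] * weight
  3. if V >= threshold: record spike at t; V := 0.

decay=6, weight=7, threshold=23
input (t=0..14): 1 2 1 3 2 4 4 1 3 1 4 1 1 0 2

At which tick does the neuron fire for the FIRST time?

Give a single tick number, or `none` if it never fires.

Answer: 3

Derivation:
t=0: input=1 -> V=7
t=1: input=2 -> V=18
t=2: input=1 -> V=17
t=3: input=3 -> V=0 FIRE
t=4: input=2 -> V=14
t=5: input=4 -> V=0 FIRE
t=6: input=4 -> V=0 FIRE
t=7: input=1 -> V=7
t=8: input=3 -> V=0 FIRE
t=9: input=1 -> V=7
t=10: input=4 -> V=0 FIRE
t=11: input=1 -> V=7
t=12: input=1 -> V=11
t=13: input=0 -> V=6
t=14: input=2 -> V=17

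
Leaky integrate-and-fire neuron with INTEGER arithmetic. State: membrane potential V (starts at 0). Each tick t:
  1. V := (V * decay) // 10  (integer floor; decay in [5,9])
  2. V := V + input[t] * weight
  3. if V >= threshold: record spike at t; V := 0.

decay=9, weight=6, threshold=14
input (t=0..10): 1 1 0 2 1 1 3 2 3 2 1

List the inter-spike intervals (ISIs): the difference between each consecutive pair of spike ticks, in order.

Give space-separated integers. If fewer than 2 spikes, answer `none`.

t=0: input=1 -> V=6
t=1: input=1 -> V=11
t=2: input=0 -> V=9
t=3: input=2 -> V=0 FIRE
t=4: input=1 -> V=6
t=5: input=1 -> V=11
t=6: input=3 -> V=0 FIRE
t=7: input=2 -> V=12
t=8: input=3 -> V=0 FIRE
t=9: input=2 -> V=12
t=10: input=1 -> V=0 FIRE

Answer: 3 2 2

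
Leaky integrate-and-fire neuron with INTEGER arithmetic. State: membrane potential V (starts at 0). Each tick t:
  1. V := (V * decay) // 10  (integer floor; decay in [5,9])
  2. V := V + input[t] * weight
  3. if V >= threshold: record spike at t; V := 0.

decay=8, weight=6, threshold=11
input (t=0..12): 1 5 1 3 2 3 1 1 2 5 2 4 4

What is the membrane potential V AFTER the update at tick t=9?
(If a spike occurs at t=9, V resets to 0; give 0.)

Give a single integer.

t=0: input=1 -> V=6
t=1: input=5 -> V=0 FIRE
t=2: input=1 -> V=6
t=3: input=3 -> V=0 FIRE
t=4: input=2 -> V=0 FIRE
t=5: input=3 -> V=0 FIRE
t=6: input=1 -> V=6
t=7: input=1 -> V=10
t=8: input=2 -> V=0 FIRE
t=9: input=5 -> V=0 FIRE
t=10: input=2 -> V=0 FIRE
t=11: input=4 -> V=0 FIRE
t=12: input=4 -> V=0 FIRE

Answer: 0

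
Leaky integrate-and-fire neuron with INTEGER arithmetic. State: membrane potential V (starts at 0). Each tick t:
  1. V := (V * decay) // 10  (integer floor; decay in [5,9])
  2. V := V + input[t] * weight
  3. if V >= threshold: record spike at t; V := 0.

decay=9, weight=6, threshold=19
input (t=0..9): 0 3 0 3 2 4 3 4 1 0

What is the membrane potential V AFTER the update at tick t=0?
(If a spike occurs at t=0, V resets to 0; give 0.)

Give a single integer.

t=0: input=0 -> V=0
t=1: input=3 -> V=18
t=2: input=0 -> V=16
t=3: input=3 -> V=0 FIRE
t=4: input=2 -> V=12
t=5: input=4 -> V=0 FIRE
t=6: input=3 -> V=18
t=7: input=4 -> V=0 FIRE
t=8: input=1 -> V=6
t=9: input=0 -> V=5

Answer: 0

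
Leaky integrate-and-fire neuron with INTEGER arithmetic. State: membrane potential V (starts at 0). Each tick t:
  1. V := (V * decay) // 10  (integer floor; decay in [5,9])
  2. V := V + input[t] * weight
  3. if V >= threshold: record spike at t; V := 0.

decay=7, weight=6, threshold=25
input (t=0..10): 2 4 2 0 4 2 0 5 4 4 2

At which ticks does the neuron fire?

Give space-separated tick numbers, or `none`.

t=0: input=2 -> V=12
t=1: input=4 -> V=0 FIRE
t=2: input=2 -> V=12
t=3: input=0 -> V=8
t=4: input=4 -> V=0 FIRE
t=5: input=2 -> V=12
t=6: input=0 -> V=8
t=7: input=5 -> V=0 FIRE
t=8: input=4 -> V=24
t=9: input=4 -> V=0 FIRE
t=10: input=2 -> V=12

Answer: 1 4 7 9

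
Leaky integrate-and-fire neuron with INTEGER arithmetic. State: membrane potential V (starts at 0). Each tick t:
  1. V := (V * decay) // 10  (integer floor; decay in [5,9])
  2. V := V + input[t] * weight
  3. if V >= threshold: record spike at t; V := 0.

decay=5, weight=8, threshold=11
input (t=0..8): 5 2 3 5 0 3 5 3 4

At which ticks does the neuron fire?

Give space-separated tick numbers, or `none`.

Answer: 0 1 2 3 5 6 7 8

Derivation:
t=0: input=5 -> V=0 FIRE
t=1: input=2 -> V=0 FIRE
t=2: input=3 -> V=0 FIRE
t=3: input=5 -> V=0 FIRE
t=4: input=0 -> V=0
t=5: input=3 -> V=0 FIRE
t=6: input=5 -> V=0 FIRE
t=7: input=3 -> V=0 FIRE
t=8: input=4 -> V=0 FIRE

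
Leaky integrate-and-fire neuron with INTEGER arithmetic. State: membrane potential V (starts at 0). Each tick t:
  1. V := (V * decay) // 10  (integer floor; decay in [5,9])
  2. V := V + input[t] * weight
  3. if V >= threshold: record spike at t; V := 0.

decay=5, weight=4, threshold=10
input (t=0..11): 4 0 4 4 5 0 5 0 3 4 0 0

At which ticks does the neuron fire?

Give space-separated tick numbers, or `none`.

t=0: input=4 -> V=0 FIRE
t=1: input=0 -> V=0
t=2: input=4 -> V=0 FIRE
t=3: input=4 -> V=0 FIRE
t=4: input=5 -> V=0 FIRE
t=5: input=0 -> V=0
t=6: input=5 -> V=0 FIRE
t=7: input=0 -> V=0
t=8: input=3 -> V=0 FIRE
t=9: input=4 -> V=0 FIRE
t=10: input=0 -> V=0
t=11: input=0 -> V=0

Answer: 0 2 3 4 6 8 9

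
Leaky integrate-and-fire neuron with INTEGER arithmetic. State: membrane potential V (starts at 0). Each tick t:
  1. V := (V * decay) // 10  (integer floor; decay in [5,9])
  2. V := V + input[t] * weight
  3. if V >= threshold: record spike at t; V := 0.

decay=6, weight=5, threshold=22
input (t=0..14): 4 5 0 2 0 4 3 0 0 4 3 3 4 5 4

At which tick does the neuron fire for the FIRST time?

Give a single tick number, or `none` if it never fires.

t=0: input=4 -> V=20
t=1: input=5 -> V=0 FIRE
t=2: input=0 -> V=0
t=3: input=2 -> V=10
t=4: input=0 -> V=6
t=5: input=4 -> V=0 FIRE
t=6: input=3 -> V=15
t=7: input=0 -> V=9
t=8: input=0 -> V=5
t=9: input=4 -> V=0 FIRE
t=10: input=3 -> V=15
t=11: input=3 -> V=0 FIRE
t=12: input=4 -> V=20
t=13: input=5 -> V=0 FIRE
t=14: input=4 -> V=20

Answer: 1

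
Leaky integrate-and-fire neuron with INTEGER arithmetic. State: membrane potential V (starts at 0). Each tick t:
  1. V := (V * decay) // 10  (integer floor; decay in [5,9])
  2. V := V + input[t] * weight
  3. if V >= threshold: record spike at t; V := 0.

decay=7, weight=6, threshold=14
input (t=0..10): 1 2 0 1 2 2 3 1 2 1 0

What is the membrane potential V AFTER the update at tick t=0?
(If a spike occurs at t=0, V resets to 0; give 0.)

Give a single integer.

Answer: 6

Derivation:
t=0: input=1 -> V=6
t=1: input=2 -> V=0 FIRE
t=2: input=0 -> V=0
t=3: input=1 -> V=6
t=4: input=2 -> V=0 FIRE
t=5: input=2 -> V=12
t=6: input=3 -> V=0 FIRE
t=7: input=1 -> V=6
t=8: input=2 -> V=0 FIRE
t=9: input=1 -> V=6
t=10: input=0 -> V=4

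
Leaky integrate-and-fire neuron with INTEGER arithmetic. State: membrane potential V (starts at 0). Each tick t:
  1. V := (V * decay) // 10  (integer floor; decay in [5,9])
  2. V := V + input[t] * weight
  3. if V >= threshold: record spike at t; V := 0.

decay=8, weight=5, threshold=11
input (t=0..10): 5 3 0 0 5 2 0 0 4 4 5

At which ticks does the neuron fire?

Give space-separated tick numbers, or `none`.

t=0: input=5 -> V=0 FIRE
t=1: input=3 -> V=0 FIRE
t=2: input=0 -> V=0
t=3: input=0 -> V=0
t=4: input=5 -> V=0 FIRE
t=5: input=2 -> V=10
t=6: input=0 -> V=8
t=7: input=0 -> V=6
t=8: input=4 -> V=0 FIRE
t=9: input=4 -> V=0 FIRE
t=10: input=5 -> V=0 FIRE

Answer: 0 1 4 8 9 10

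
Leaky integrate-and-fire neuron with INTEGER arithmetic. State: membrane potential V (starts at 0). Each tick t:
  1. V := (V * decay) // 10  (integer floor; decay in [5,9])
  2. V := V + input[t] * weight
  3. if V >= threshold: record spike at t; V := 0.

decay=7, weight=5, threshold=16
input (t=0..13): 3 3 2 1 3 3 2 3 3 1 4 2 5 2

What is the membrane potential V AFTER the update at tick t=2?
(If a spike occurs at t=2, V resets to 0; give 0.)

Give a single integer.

t=0: input=3 -> V=15
t=1: input=3 -> V=0 FIRE
t=2: input=2 -> V=10
t=3: input=1 -> V=12
t=4: input=3 -> V=0 FIRE
t=5: input=3 -> V=15
t=6: input=2 -> V=0 FIRE
t=7: input=3 -> V=15
t=8: input=3 -> V=0 FIRE
t=9: input=1 -> V=5
t=10: input=4 -> V=0 FIRE
t=11: input=2 -> V=10
t=12: input=5 -> V=0 FIRE
t=13: input=2 -> V=10

Answer: 10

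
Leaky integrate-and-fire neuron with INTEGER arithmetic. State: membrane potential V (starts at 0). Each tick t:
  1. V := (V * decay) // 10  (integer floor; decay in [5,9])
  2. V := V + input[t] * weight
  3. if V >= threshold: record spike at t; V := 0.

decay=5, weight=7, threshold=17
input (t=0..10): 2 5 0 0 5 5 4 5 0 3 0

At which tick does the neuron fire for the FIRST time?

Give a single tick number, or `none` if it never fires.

Answer: 1

Derivation:
t=0: input=2 -> V=14
t=1: input=5 -> V=0 FIRE
t=2: input=0 -> V=0
t=3: input=0 -> V=0
t=4: input=5 -> V=0 FIRE
t=5: input=5 -> V=0 FIRE
t=6: input=4 -> V=0 FIRE
t=7: input=5 -> V=0 FIRE
t=8: input=0 -> V=0
t=9: input=3 -> V=0 FIRE
t=10: input=0 -> V=0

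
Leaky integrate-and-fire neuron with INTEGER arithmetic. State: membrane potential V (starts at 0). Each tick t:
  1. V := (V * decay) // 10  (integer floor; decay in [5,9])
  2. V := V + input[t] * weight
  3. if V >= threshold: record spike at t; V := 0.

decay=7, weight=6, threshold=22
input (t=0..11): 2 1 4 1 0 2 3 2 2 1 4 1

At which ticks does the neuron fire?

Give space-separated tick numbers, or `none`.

t=0: input=2 -> V=12
t=1: input=1 -> V=14
t=2: input=4 -> V=0 FIRE
t=3: input=1 -> V=6
t=4: input=0 -> V=4
t=5: input=2 -> V=14
t=6: input=3 -> V=0 FIRE
t=7: input=2 -> V=12
t=8: input=2 -> V=20
t=9: input=1 -> V=20
t=10: input=4 -> V=0 FIRE
t=11: input=1 -> V=6

Answer: 2 6 10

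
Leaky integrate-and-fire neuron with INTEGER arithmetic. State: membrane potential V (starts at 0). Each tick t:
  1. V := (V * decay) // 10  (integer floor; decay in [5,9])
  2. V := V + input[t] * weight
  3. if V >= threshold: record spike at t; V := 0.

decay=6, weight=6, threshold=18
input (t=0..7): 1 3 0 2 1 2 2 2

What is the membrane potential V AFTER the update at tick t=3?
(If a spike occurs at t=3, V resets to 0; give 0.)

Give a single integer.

t=0: input=1 -> V=6
t=1: input=3 -> V=0 FIRE
t=2: input=0 -> V=0
t=3: input=2 -> V=12
t=4: input=1 -> V=13
t=5: input=2 -> V=0 FIRE
t=6: input=2 -> V=12
t=7: input=2 -> V=0 FIRE

Answer: 12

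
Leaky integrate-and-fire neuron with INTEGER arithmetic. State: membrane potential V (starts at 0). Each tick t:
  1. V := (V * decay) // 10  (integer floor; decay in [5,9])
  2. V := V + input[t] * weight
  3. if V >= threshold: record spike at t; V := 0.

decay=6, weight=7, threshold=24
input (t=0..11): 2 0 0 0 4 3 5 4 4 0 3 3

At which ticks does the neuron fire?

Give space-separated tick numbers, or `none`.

Answer: 4 6 7 8 11

Derivation:
t=0: input=2 -> V=14
t=1: input=0 -> V=8
t=2: input=0 -> V=4
t=3: input=0 -> V=2
t=4: input=4 -> V=0 FIRE
t=5: input=3 -> V=21
t=6: input=5 -> V=0 FIRE
t=7: input=4 -> V=0 FIRE
t=8: input=4 -> V=0 FIRE
t=9: input=0 -> V=0
t=10: input=3 -> V=21
t=11: input=3 -> V=0 FIRE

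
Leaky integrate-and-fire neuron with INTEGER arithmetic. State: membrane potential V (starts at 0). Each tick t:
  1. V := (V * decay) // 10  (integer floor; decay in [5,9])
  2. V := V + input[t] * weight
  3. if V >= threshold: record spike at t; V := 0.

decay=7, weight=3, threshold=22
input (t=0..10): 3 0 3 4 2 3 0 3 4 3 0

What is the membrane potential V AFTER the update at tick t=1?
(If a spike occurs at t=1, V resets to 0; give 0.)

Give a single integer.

t=0: input=3 -> V=9
t=1: input=0 -> V=6
t=2: input=3 -> V=13
t=3: input=4 -> V=21
t=4: input=2 -> V=20
t=5: input=3 -> V=0 FIRE
t=6: input=0 -> V=0
t=7: input=3 -> V=9
t=8: input=4 -> V=18
t=9: input=3 -> V=21
t=10: input=0 -> V=14

Answer: 6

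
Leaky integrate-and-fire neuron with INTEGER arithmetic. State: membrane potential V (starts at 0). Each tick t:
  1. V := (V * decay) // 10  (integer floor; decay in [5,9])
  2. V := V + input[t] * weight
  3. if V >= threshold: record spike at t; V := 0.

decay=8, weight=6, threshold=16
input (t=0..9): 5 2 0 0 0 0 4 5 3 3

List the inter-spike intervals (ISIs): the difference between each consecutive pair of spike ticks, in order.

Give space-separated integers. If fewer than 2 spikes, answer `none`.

Answer: 6 1 1 1

Derivation:
t=0: input=5 -> V=0 FIRE
t=1: input=2 -> V=12
t=2: input=0 -> V=9
t=3: input=0 -> V=7
t=4: input=0 -> V=5
t=5: input=0 -> V=4
t=6: input=4 -> V=0 FIRE
t=7: input=5 -> V=0 FIRE
t=8: input=3 -> V=0 FIRE
t=9: input=3 -> V=0 FIRE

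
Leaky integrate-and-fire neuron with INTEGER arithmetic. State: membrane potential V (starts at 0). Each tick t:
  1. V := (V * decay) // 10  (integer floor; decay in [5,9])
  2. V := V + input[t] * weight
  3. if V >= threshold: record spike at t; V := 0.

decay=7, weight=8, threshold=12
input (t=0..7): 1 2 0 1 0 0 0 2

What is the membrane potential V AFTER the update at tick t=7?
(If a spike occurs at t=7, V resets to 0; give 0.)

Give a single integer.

Answer: 0

Derivation:
t=0: input=1 -> V=8
t=1: input=2 -> V=0 FIRE
t=2: input=0 -> V=0
t=3: input=1 -> V=8
t=4: input=0 -> V=5
t=5: input=0 -> V=3
t=6: input=0 -> V=2
t=7: input=2 -> V=0 FIRE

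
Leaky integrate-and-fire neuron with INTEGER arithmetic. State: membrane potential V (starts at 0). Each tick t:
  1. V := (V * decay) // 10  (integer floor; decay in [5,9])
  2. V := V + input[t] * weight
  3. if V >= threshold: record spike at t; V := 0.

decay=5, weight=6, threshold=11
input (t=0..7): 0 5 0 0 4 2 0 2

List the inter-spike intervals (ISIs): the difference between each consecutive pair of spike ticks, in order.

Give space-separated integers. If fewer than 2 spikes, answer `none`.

t=0: input=0 -> V=0
t=1: input=5 -> V=0 FIRE
t=2: input=0 -> V=0
t=3: input=0 -> V=0
t=4: input=4 -> V=0 FIRE
t=5: input=2 -> V=0 FIRE
t=6: input=0 -> V=0
t=7: input=2 -> V=0 FIRE

Answer: 3 1 2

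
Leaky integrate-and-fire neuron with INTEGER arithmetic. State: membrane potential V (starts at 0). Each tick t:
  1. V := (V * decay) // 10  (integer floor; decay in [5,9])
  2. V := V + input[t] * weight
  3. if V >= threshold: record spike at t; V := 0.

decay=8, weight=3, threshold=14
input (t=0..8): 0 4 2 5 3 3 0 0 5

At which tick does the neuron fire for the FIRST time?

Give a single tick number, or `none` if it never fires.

t=0: input=0 -> V=0
t=1: input=4 -> V=12
t=2: input=2 -> V=0 FIRE
t=3: input=5 -> V=0 FIRE
t=4: input=3 -> V=9
t=5: input=3 -> V=0 FIRE
t=6: input=0 -> V=0
t=7: input=0 -> V=0
t=8: input=5 -> V=0 FIRE

Answer: 2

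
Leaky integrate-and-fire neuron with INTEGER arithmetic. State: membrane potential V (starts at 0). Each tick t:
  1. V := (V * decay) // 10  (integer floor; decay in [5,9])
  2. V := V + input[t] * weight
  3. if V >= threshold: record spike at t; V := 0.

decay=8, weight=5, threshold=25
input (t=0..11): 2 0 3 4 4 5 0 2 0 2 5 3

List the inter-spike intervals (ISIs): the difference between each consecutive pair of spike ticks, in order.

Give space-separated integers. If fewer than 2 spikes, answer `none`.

t=0: input=2 -> V=10
t=1: input=0 -> V=8
t=2: input=3 -> V=21
t=3: input=4 -> V=0 FIRE
t=4: input=4 -> V=20
t=5: input=5 -> V=0 FIRE
t=6: input=0 -> V=0
t=7: input=2 -> V=10
t=8: input=0 -> V=8
t=9: input=2 -> V=16
t=10: input=5 -> V=0 FIRE
t=11: input=3 -> V=15

Answer: 2 5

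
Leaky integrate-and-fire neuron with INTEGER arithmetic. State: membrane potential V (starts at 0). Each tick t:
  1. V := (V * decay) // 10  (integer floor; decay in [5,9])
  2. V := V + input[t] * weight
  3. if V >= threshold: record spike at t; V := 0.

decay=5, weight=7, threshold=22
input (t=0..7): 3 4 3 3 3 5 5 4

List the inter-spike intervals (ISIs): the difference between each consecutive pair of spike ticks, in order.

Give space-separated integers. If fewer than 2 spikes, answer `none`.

t=0: input=3 -> V=21
t=1: input=4 -> V=0 FIRE
t=2: input=3 -> V=21
t=3: input=3 -> V=0 FIRE
t=4: input=3 -> V=21
t=5: input=5 -> V=0 FIRE
t=6: input=5 -> V=0 FIRE
t=7: input=4 -> V=0 FIRE

Answer: 2 2 1 1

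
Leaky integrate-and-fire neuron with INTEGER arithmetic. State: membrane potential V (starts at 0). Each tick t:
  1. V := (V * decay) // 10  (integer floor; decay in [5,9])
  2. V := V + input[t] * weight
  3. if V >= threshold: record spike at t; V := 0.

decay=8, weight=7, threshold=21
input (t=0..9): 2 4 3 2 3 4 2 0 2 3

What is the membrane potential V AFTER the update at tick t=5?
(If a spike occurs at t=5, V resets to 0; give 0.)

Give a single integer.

Answer: 0

Derivation:
t=0: input=2 -> V=14
t=1: input=4 -> V=0 FIRE
t=2: input=3 -> V=0 FIRE
t=3: input=2 -> V=14
t=4: input=3 -> V=0 FIRE
t=5: input=4 -> V=0 FIRE
t=6: input=2 -> V=14
t=7: input=0 -> V=11
t=8: input=2 -> V=0 FIRE
t=9: input=3 -> V=0 FIRE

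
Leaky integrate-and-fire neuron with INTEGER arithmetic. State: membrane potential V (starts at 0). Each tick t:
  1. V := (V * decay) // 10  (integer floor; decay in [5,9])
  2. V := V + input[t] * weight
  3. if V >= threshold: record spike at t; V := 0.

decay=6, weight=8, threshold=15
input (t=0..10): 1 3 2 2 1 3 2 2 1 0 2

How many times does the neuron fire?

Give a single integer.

Answer: 7

Derivation:
t=0: input=1 -> V=8
t=1: input=3 -> V=0 FIRE
t=2: input=2 -> V=0 FIRE
t=3: input=2 -> V=0 FIRE
t=4: input=1 -> V=8
t=5: input=3 -> V=0 FIRE
t=6: input=2 -> V=0 FIRE
t=7: input=2 -> V=0 FIRE
t=8: input=1 -> V=8
t=9: input=0 -> V=4
t=10: input=2 -> V=0 FIRE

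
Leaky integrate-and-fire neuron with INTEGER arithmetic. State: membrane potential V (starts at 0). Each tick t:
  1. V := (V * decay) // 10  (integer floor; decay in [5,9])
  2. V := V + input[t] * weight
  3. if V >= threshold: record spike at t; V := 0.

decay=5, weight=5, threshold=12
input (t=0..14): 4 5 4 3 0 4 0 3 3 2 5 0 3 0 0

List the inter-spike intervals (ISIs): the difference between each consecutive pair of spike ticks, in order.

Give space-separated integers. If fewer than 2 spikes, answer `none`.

t=0: input=4 -> V=0 FIRE
t=1: input=5 -> V=0 FIRE
t=2: input=4 -> V=0 FIRE
t=3: input=3 -> V=0 FIRE
t=4: input=0 -> V=0
t=5: input=4 -> V=0 FIRE
t=6: input=0 -> V=0
t=7: input=3 -> V=0 FIRE
t=8: input=3 -> V=0 FIRE
t=9: input=2 -> V=10
t=10: input=5 -> V=0 FIRE
t=11: input=0 -> V=0
t=12: input=3 -> V=0 FIRE
t=13: input=0 -> V=0
t=14: input=0 -> V=0

Answer: 1 1 1 2 2 1 2 2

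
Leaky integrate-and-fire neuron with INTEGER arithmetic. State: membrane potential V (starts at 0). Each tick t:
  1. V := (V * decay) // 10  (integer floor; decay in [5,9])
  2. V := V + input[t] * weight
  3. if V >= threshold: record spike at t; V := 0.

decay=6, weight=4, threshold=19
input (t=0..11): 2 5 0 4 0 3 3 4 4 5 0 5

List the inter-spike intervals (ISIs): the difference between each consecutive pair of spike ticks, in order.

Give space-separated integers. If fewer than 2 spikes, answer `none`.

t=0: input=2 -> V=8
t=1: input=5 -> V=0 FIRE
t=2: input=0 -> V=0
t=3: input=4 -> V=16
t=4: input=0 -> V=9
t=5: input=3 -> V=17
t=6: input=3 -> V=0 FIRE
t=7: input=4 -> V=16
t=8: input=4 -> V=0 FIRE
t=9: input=5 -> V=0 FIRE
t=10: input=0 -> V=0
t=11: input=5 -> V=0 FIRE

Answer: 5 2 1 2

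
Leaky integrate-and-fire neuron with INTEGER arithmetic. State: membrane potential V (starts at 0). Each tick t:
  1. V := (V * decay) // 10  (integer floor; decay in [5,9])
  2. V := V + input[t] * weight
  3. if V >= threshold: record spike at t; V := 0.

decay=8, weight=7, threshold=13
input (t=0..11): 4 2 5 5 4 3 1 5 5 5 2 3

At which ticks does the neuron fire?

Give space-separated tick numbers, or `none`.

Answer: 0 1 2 3 4 5 7 8 9 10 11

Derivation:
t=0: input=4 -> V=0 FIRE
t=1: input=2 -> V=0 FIRE
t=2: input=5 -> V=0 FIRE
t=3: input=5 -> V=0 FIRE
t=4: input=4 -> V=0 FIRE
t=5: input=3 -> V=0 FIRE
t=6: input=1 -> V=7
t=7: input=5 -> V=0 FIRE
t=8: input=5 -> V=0 FIRE
t=9: input=5 -> V=0 FIRE
t=10: input=2 -> V=0 FIRE
t=11: input=3 -> V=0 FIRE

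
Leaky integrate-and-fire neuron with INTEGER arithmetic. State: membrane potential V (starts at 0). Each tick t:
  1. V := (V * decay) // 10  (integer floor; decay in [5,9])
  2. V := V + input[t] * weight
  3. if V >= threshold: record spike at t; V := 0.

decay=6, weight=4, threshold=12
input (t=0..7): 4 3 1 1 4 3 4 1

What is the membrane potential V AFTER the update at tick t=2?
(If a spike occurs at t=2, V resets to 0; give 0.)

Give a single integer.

Answer: 4

Derivation:
t=0: input=4 -> V=0 FIRE
t=1: input=3 -> V=0 FIRE
t=2: input=1 -> V=4
t=3: input=1 -> V=6
t=4: input=4 -> V=0 FIRE
t=5: input=3 -> V=0 FIRE
t=6: input=4 -> V=0 FIRE
t=7: input=1 -> V=4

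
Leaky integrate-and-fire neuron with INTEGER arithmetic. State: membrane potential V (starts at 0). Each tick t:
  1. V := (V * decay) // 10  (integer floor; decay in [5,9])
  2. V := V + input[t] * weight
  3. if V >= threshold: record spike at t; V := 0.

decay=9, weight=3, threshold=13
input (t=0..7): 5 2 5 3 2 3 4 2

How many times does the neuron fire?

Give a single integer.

t=0: input=5 -> V=0 FIRE
t=1: input=2 -> V=6
t=2: input=5 -> V=0 FIRE
t=3: input=3 -> V=9
t=4: input=2 -> V=0 FIRE
t=5: input=3 -> V=9
t=6: input=4 -> V=0 FIRE
t=7: input=2 -> V=6

Answer: 4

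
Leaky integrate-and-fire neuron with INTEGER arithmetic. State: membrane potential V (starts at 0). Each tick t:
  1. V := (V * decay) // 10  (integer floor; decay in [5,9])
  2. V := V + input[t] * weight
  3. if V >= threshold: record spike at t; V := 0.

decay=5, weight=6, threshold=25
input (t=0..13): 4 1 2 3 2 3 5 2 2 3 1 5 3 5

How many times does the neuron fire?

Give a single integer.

Answer: 5

Derivation:
t=0: input=4 -> V=24
t=1: input=1 -> V=18
t=2: input=2 -> V=21
t=3: input=3 -> V=0 FIRE
t=4: input=2 -> V=12
t=5: input=3 -> V=24
t=6: input=5 -> V=0 FIRE
t=7: input=2 -> V=12
t=8: input=2 -> V=18
t=9: input=3 -> V=0 FIRE
t=10: input=1 -> V=6
t=11: input=5 -> V=0 FIRE
t=12: input=3 -> V=18
t=13: input=5 -> V=0 FIRE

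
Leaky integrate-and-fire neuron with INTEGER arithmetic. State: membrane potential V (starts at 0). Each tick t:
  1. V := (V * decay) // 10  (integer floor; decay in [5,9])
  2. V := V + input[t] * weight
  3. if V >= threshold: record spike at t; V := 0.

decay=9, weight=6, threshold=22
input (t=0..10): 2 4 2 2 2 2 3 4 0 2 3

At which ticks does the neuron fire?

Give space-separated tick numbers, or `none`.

t=0: input=2 -> V=12
t=1: input=4 -> V=0 FIRE
t=2: input=2 -> V=12
t=3: input=2 -> V=0 FIRE
t=4: input=2 -> V=12
t=5: input=2 -> V=0 FIRE
t=6: input=3 -> V=18
t=7: input=4 -> V=0 FIRE
t=8: input=0 -> V=0
t=9: input=2 -> V=12
t=10: input=3 -> V=0 FIRE

Answer: 1 3 5 7 10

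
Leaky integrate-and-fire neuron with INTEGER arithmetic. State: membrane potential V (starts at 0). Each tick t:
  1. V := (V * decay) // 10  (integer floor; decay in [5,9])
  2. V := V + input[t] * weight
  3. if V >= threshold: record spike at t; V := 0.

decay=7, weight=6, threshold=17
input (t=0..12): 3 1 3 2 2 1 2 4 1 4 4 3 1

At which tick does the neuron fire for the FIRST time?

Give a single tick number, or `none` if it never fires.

Answer: 0

Derivation:
t=0: input=3 -> V=0 FIRE
t=1: input=1 -> V=6
t=2: input=3 -> V=0 FIRE
t=3: input=2 -> V=12
t=4: input=2 -> V=0 FIRE
t=5: input=1 -> V=6
t=6: input=2 -> V=16
t=7: input=4 -> V=0 FIRE
t=8: input=1 -> V=6
t=9: input=4 -> V=0 FIRE
t=10: input=4 -> V=0 FIRE
t=11: input=3 -> V=0 FIRE
t=12: input=1 -> V=6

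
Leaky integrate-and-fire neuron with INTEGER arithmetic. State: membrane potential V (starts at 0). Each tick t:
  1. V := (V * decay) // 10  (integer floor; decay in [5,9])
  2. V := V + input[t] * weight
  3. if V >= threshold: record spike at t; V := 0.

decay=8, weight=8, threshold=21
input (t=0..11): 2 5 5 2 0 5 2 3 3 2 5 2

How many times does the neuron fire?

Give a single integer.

Answer: 6

Derivation:
t=0: input=2 -> V=16
t=1: input=5 -> V=0 FIRE
t=2: input=5 -> V=0 FIRE
t=3: input=2 -> V=16
t=4: input=0 -> V=12
t=5: input=5 -> V=0 FIRE
t=6: input=2 -> V=16
t=7: input=3 -> V=0 FIRE
t=8: input=3 -> V=0 FIRE
t=9: input=2 -> V=16
t=10: input=5 -> V=0 FIRE
t=11: input=2 -> V=16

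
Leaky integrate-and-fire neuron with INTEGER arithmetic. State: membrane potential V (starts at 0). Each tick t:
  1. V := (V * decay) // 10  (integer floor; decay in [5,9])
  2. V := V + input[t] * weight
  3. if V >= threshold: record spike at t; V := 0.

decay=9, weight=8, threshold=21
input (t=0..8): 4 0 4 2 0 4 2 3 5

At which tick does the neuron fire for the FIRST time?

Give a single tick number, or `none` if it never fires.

t=0: input=4 -> V=0 FIRE
t=1: input=0 -> V=0
t=2: input=4 -> V=0 FIRE
t=3: input=2 -> V=16
t=4: input=0 -> V=14
t=5: input=4 -> V=0 FIRE
t=6: input=2 -> V=16
t=7: input=3 -> V=0 FIRE
t=8: input=5 -> V=0 FIRE

Answer: 0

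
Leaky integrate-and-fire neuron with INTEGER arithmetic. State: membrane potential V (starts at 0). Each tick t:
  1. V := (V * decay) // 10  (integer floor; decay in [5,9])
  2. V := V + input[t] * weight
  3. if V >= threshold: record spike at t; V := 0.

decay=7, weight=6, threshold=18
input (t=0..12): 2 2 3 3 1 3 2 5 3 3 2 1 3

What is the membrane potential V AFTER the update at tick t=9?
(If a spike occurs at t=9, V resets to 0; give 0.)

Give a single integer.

t=0: input=2 -> V=12
t=1: input=2 -> V=0 FIRE
t=2: input=3 -> V=0 FIRE
t=3: input=3 -> V=0 FIRE
t=4: input=1 -> V=6
t=5: input=3 -> V=0 FIRE
t=6: input=2 -> V=12
t=7: input=5 -> V=0 FIRE
t=8: input=3 -> V=0 FIRE
t=9: input=3 -> V=0 FIRE
t=10: input=2 -> V=12
t=11: input=1 -> V=14
t=12: input=3 -> V=0 FIRE

Answer: 0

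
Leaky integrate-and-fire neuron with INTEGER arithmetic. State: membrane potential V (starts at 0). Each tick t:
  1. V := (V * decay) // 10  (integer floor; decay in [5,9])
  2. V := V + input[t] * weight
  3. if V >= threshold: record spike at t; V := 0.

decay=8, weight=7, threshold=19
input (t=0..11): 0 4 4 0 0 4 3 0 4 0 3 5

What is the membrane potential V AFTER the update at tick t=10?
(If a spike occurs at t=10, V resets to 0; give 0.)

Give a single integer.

t=0: input=0 -> V=0
t=1: input=4 -> V=0 FIRE
t=2: input=4 -> V=0 FIRE
t=3: input=0 -> V=0
t=4: input=0 -> V=0
t=5: input=4 -> V=0 FIRE
t=6: input=3 -> V=0 FIRE
t=7: input=0 -> V=0
t=8: input=4 -> V=0 FIRE
t=9: input=0 -> V=0
t=10: input=3 -> V=0 FIRE
t=11: input=5 -> V=0 FIRE

Answer: 0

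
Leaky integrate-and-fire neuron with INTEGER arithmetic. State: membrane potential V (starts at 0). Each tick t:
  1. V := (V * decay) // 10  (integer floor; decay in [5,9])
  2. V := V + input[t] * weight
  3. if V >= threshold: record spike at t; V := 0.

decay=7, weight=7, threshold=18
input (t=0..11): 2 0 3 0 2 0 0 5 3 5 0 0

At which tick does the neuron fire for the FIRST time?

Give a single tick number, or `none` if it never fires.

Answer: 2

Derivation:
t=0: input=2 -> V=14
t=1: input=0 -> V=9
t=2: input=3 -> V=0 FIRE
t=3: input=0 -> V=0
t=4: input=2 -> V=14
t=5: input=0 -> V=9
t=6: input=0 -> V=6
t=7: input=5 -> V=0 FIRE
t=8: input=3 -> V=0 FIRE
t=9: input=5 -> V=0 FIRE
t=10: input=0 -> V=0
t=11: input=0 -> V=0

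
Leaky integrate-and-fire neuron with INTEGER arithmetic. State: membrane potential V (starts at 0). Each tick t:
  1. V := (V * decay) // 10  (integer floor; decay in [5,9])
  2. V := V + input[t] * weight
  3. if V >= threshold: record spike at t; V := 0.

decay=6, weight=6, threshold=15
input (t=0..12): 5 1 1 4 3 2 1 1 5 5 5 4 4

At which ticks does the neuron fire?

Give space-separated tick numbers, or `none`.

Answer: 0 3 4 8 9 10 11 12

Derivation:
t=0: input=5 -> V=0 FIRE
t=1: input=1 -> V=6
t=2: input=1 -> V=9
t=3: input=4 -> V=0 FIRE
t=4: input=3 -> V=0 FIRE
t=5: input=2 -> V=12
t=6: input=1 -> V=13
t=7: input=1 -> V=13
t=8: input=5 -> V=0 FIRE
t=9: input=5 -> V=0 FIRE
t=10: input=5 -> V=0 FIRE
t=11: input=4 -> V=0 FIRE
t=12: input=4 -> V=0 FIRE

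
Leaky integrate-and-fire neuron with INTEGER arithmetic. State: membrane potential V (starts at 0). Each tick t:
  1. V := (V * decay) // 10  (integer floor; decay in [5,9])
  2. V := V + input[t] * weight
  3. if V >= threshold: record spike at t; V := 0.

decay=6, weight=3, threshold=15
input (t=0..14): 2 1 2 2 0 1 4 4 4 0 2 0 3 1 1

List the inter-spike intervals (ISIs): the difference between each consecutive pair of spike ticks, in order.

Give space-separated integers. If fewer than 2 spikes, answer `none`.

t=0: input=2 -> V=6
t=1: input=1 -> V=6
t=2: input=2 -> V=9
t=3: input=2 -> V=11
t=4: input=0 -> V=6
t=5: input=1 -> V=6
t=6: input=4 -> V=0 FIRE
t=7: input=4 -> V=12
t=8: input=4 -> V=0 FIRE
t=9: input=0 -> V=0
t=10: input=2 -> V=6
t=11: input=0 -> V=3
t=12: input=3 -> V=10
t=13: input=1 -> V=9
t=14: input=1 -> V=8

Answer: 2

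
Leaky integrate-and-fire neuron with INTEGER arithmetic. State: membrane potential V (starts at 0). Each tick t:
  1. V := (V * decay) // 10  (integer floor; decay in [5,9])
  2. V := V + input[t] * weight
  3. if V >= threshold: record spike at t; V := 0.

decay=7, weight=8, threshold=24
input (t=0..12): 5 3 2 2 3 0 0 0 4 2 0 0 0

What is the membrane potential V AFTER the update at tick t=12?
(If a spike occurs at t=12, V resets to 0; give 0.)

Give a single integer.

t=0: input=5 -> V=0 FIRE
t=1: input=3 -> V=0 FIRE
t=2: input=2 -> V=16
t=3: input=2 -> V=0 FIRE
t=4: input=3 -> V=0 FIRE
t=5: input=0 -> V=0
t=6: input=0 -> V=0
t=7: input=0 -> V=0
t=8: input=4 -> V=0 FIRE
t=9: input=2 -> V=16
t=10: input=0 -> V=11
t=11: input=0 -> V=7
t=12: input=0 -> V=4

Answer: 4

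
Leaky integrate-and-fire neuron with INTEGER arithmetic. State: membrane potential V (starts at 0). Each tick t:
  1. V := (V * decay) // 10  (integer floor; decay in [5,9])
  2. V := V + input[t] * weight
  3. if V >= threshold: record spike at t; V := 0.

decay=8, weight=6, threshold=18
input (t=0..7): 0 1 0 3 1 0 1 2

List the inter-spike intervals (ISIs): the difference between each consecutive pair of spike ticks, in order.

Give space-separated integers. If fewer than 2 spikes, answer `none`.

Answer: 4

Derivation:
t=0: input=0 -> V=0
t=1: input=1 -> V=6
t=2: input=0 -> V=4
t=3: input=3 -> V=0 FIRE
t=4: input=1 -> V=6
t=5: input=0 -> V=4
t=6: input=1 -> V=9
t=7: input=2 -> V=0 FIRE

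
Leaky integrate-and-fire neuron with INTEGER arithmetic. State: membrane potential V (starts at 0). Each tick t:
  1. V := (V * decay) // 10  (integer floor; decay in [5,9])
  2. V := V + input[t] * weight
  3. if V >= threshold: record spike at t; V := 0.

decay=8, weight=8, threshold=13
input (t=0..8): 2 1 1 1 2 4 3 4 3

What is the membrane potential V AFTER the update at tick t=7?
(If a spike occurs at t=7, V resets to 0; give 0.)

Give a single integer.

Answer: 0

Derivation:
t=0: input=2 -> V=0 FIRE
t=1: input=1 -> V=8
t=2: input=1 -> V=0 FIRE
t=3: input=1 -> V=8
t=4: input=2 -> V=0 FIRE
t=5: input=4 -> V=0 FIRE
t=6: input=3 -> V=0 FIRE
t=7: input=4 -> V=0 FIRE
t=8: input=3 -> V=0 FIRE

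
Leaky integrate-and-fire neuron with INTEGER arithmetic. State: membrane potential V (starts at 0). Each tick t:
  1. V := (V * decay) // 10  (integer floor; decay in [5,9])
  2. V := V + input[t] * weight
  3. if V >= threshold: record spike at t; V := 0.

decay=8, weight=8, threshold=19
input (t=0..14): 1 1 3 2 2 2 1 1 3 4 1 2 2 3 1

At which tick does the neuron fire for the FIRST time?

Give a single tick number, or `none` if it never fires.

t=0: input=1 -> V=8
t=1: input=1 -> V=14
t=2: input=3 -> V=0 FIRE
t=3: input=2 -> V=16
t=4: input=2 -> V=0 FIRE
t=5: input=2 -> V=16
t=6: input=1 -> V=0 FIRE
t=7: input=1 -> V=8
t=8: input=3 -> V=0 FIRE
t=9: input=4 -> V=0 FIRE
t=10: input=1 -> V=8
t=11: input=2 -> V=0 FIRE
t=12: input=2 -> V=16
t=13: input=3 -> V=0 FIRE
t=14: input=1 -> V=8

Answer: 2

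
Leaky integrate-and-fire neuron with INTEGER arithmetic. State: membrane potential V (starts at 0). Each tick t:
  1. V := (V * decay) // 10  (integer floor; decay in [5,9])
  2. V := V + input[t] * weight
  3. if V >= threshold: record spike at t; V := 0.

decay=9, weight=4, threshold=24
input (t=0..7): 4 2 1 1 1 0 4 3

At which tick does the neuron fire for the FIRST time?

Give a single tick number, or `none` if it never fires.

t=0: input=4 -> V=16
t=1: input=2 -> V=22
t=2: input=1 -> V=23
t=3: input=1 -> V=0 FIRE
t=4: input=1 -> V=4
t=5: input=0 -> V=3
t=6: input=4 -> V=18
t=7: input=3 -> V=0 FIRE

Answer: 3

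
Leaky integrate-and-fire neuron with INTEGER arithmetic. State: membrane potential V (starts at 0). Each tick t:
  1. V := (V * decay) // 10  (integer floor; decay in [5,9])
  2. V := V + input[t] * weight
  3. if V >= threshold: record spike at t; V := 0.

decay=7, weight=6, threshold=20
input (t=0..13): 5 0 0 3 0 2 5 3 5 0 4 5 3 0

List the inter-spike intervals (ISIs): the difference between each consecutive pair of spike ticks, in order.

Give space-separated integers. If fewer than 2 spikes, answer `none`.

t=0: input=5 -> V=0 FIRE
t=1: input=0 -> V=0
t=2: input=0 -> V=0
t=3: input=3 -> V=18
t=4: input=0 -> V=12
t=5: input=2 -> V=0 FIRE
t=6: input=5 -> V=0 FIRE
t=7: input=3 -> V=18
t=8: input=5 -> V=0 FIRE
t=9: input=0 -> V=0
t=10: input=4 -> V=0 FIRE
t=11: input=5 -> V=0 FIRE
t=12: input=3 -> V=18
t=13: input=0 -> V=12

Answer: 5 1 2 2 1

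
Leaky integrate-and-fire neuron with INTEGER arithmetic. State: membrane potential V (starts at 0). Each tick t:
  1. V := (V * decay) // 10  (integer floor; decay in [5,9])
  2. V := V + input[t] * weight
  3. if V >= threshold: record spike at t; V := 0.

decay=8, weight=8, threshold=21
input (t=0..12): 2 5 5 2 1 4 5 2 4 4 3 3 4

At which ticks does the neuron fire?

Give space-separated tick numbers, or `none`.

t=0: input=2 -> V=16
t=1: input=5 -> V=0 FIRE
t=2: input=5 -> V=0 FIRE
t=3: input=2 -> V=16
t=4: input=1 -> V=20
t=5: input=4 -> V=0 FIRE
t=6: input=5 -> V=0 FIRE
t=7: input=2 -> V=16
t=8: input=4 -> V=0 FIRE
t=9: input=4 -> V=0 FIRE
t=10: input=3 -> V=0 FIRE
t=11: input=3 -> V=0 FIRE
t=12: input=4 -> V=0 FIRE

Answer: 1 2 5 6 8 9 10 11 12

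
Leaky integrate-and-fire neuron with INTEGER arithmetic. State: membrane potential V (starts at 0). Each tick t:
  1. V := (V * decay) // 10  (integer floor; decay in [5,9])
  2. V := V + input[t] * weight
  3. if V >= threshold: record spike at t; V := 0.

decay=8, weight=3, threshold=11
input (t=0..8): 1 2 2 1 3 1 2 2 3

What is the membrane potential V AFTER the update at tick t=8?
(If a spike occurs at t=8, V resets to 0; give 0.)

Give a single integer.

Answer: 9

Derivation:
t=0: input=1 -> V=3
t=1: input=2 -> V=8
t=2: input=2 -> V=0 FIRE
t=3: input=1 -> V=3
t=4: input=3 -> V=0 FIRE
t=5: input=1 -> V=3
t=6: input=2 -> V=8
t=7: input=2 -> V=0 FIRE
t=8: input=3 -> V=9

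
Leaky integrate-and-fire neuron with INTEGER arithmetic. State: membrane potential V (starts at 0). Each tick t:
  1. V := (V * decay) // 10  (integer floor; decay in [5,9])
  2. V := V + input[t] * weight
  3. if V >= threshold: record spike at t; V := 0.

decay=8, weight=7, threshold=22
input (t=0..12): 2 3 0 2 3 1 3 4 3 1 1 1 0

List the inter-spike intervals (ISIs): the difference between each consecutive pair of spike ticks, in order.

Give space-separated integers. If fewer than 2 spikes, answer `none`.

t=0: input=2 -> V=14
t=1: input=3 -> V=0 FIRE
t=2: input=0 -> V=0
t=3: input=2 -> V=14
t=4: input=3 -> V=0 FIRE
t=5: input=1 -> V=7
t=6: input=3 -> V=0 FIRE
t=7: input=4 -> V=0 FIRE
t=8: input=3 -> V=21
t=9: input=1 -> V=0 FIRE
t=10: input=1 -> V=7
t=11: input=1 -> V=12
t=12: input=0 -> V=9

Answer: 3 2 1 2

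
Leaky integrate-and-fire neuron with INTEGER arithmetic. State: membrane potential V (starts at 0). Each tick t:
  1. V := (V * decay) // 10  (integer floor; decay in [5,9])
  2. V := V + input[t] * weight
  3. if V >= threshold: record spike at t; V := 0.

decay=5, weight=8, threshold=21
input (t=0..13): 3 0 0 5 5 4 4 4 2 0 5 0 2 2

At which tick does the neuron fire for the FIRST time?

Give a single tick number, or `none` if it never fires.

t=0: input=3 -> V=0 FIRE
t=1: input=0 -> V=0
t=2: input=0 -> V=0
t=3: input=5 -> V=0 FIRE
t=4: input=5 -> V=0 FIRE
t=5: input=4 -> V=0 FIRE
t=6: input=4 -> V=0 FIRE
t=7: input=4 -> V=0 FIRE
t=8: input=2 -> V=16
t=9: input=0 -> V=8
t=10: input=5 -> V=0 FIRE
t=11: input=0 -> V=0
t=12: input=2 -> V=16
t=13: input=2 -> V=0 FIRE

Answer: 0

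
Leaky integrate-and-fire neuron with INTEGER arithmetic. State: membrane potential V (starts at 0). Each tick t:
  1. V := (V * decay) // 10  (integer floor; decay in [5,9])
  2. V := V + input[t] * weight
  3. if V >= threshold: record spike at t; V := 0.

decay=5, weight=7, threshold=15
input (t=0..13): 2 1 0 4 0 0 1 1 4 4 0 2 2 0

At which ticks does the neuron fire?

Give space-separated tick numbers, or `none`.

Answer: 3 8 9 12

Derivation:
t=0: input=2 -> V=14
t=1: input=1 -> V=14
t=2: input=0 -> V=7
t=3: input=4 -> V=0 FIRE
t=4: input=0 -> V=0
t=5: input=0 -> V=0
t=6: input=1 -> V=7
t=7: input=1 -> V=10
t=8: input=4 -> V=0 FIRE
t=9: input=4 -> V=0 FIRE
t=10: input=0 -> V=0
t=11: input=2 -> V=14
t=12: input=2 -> V=0 FIRE
t=13: input=0 -> V=0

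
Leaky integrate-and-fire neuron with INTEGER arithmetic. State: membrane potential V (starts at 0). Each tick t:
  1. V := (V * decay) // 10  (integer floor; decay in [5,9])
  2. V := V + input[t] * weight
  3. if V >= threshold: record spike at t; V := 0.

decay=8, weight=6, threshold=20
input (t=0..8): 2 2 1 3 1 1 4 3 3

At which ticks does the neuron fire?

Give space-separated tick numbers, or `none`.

Answer: 1 3 6 8

Derivation:
t=0: input=2 -> V=12
t=1: input=2 -> V=0 FIRE
t=2: input=1 -> V=6
t=3: input=3 -> V=0 FIRE
t=4: input=1 -> V=6
t=5: input=1 -> V=10
t=6: input=4 -> V=0 FIRE
t=7: input=3 -> V=18
t=8: input=3 -> V=0 FIRE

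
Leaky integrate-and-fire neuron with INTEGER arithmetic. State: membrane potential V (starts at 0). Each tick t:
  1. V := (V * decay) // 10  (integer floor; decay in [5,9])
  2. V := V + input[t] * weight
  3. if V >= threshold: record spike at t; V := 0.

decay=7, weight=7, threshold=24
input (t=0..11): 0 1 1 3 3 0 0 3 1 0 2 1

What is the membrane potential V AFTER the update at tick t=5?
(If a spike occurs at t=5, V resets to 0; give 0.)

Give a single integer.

Answer: 14

Derivation:
t=0: input=0 -> V=0
t=1: input=1 -> V=7
t=2: input=1 -> V=11
t=3: input=3 -> V=0 FIRE
t=4: input=3 -> V=21
t=5: input=0 -> V=14
t=6: input=0 -> V=9
t=7: input=3 -> V=0 FIRE
t=8: input=1 -> V=7
t=9: input=0 -> V=4
t=10: input=2 -> V=16
t=11: input=1 -> V=18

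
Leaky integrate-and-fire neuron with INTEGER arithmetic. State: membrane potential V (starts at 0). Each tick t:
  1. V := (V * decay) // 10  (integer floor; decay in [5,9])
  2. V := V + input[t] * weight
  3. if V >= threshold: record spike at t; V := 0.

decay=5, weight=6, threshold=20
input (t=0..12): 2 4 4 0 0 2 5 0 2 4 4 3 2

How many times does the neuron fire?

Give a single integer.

Answer: 6

Derivation:
t=0: input=2 -> V=12
t=1: input=4 -> V=0 FIRE
t=2: input=4 -> V=0 FIRE
t=3: input=0 -> V=0
t=4: input=0 -> V=0
t=5: input=2 -> V=12
t=6: input=5 -> V=0 FIRE
t=7: input=0 -> V=0
t=8: input=2 -> V=12
t=9: input=4 -> V=0 FIRE
t=10: input=4 -> V=0 FIRE
t=11: input=3 -> V=18
t=12: input=2 -> V=0 FIRE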